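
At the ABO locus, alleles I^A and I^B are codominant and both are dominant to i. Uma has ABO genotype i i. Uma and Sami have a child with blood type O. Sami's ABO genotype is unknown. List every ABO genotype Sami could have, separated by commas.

I^A i, I^B i, i i

For each candidate genotype of Sami, check whether crossing it with i i can produce every observed child phenotype.
  I^A I^A → possible child types {A} ✗
  I^A I^B → possible child types {A, B} ✗
  I^A i → possible child types {O, A} ✓
  I^B I^B → possible child types {B} ✗
  I^B i → possible child types {O, B} ✓
  i i → possible child types {O} ✓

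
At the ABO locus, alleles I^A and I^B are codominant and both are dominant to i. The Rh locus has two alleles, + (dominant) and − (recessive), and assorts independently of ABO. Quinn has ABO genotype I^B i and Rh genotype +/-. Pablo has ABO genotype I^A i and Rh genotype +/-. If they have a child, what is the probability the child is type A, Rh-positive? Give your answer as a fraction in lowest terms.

3/16

ABO cross I^B i × I^A i → offspring phenotypes: 1/4 O, 1/4 A, 1/4 B, 1/4 AB.
Rh cross +/- × +/- → 3/4 Rh+, 1/4 Rh-.
Independent loci: P(type A, Rh-positive) = 1/4 × 3/4 = 3/16.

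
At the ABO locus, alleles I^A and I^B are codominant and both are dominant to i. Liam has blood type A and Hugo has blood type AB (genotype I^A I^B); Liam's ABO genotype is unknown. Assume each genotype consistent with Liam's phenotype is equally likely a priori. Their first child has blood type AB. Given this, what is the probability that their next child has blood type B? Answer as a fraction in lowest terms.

1/12

Possible genotypes: Liam ∈ {I^A I^A, I^A i}; Hugo ∈ {I^A I^B}.
Weight each parental genotype pair by prior × P(type-AB child):
  I^A I^A × I^A I^B: posterior weight 2/3; P(next child type B) = 0.
  I^A i × I^A I^B: posterior weight 1/3; P(next child type B) = 1/4.
Weighted sum = 1/12.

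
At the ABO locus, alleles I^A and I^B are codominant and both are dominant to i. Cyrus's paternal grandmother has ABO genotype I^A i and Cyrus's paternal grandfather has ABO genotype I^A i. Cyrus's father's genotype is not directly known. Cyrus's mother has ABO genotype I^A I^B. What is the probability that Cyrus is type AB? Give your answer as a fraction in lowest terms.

Cyrus's father's ABO genotype from I^A i × I^A i: 1/4 I^A I^A, 1/2 I^A i, 1/4 i i.
Crossing each possibility with the mother I^A I^B and summing P(type AB): 1/4·1/2 + 1/2·1/4 + 1/4·0 = 1/4.

1/4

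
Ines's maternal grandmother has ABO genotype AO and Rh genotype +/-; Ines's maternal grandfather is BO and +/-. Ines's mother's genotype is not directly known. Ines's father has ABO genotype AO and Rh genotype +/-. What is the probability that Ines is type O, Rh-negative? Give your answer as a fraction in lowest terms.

1/16

Ines's mother's ABO genotype from AO × BO: 1/4 AB, 1/4 AO, 1/4 BO, 1/4 OO.
Crossing each possibility with the father AO and summing P(type O): 1/4·0 + 1/4·1/4 + 1/4·1/4 + 1/4·1/2 = 1/4.
Similarly for Rh via the mother's Rh distribution: P(Rh-) = 1/4.
Independent loci: 1/4 × 1/4 = 1/16.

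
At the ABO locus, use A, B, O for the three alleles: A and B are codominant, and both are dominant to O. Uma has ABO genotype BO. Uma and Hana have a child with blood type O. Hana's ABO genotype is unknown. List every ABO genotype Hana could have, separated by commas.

AO, BO, OO

For each candidate genotype of Hana, check whether crossing it with BO can produce every observed child phenotype.
  AA → possible child types {A, AB} ✗
  AB → possible child types {A, B, AB} ✗
  AO → possible child types {O, A, B, AB} ✓
  BB → possible child types {B} ✗
  BO → possible child types {O, B} ✓
  OO → possible child types {O, B} ✓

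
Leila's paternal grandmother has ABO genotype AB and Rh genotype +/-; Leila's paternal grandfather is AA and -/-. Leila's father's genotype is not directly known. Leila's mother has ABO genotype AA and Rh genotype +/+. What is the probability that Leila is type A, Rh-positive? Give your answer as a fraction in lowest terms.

3/4

Leila's father's ABO genotype from AB × AA: 1/2 AA, 1/2 AB.
Crossing each possibility with the mother AA and summing P(type A): 1/2·1 + 1/2·1/2 = 3/4.
Similarly for Rh via the father's Rh distribution: P(Rh+) = 1.
Independent loci: 3/4 × 1 = 3/4.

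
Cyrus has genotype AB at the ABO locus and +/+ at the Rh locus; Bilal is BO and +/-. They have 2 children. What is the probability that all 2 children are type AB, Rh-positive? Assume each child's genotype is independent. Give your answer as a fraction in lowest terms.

1/16

ABO cross AB × BO → 1/4 A, 1/2 B, 1/4 AB.
Rh cross +/+ × +/- → 1 Rh+; so P(type AB, Rh-positive) = 1/4 × 1 = 1/4 per child.
All 2 independent: (1/4)^2 = 1/16.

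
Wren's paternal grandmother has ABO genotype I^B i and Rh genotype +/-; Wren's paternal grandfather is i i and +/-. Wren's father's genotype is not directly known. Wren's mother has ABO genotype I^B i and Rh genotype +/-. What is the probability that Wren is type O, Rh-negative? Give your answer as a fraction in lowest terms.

3/32

Wren's father's ABO genotype from I^B i × i i: 1/2 I^B i, 1/2 i i.
Crossing each possibility with the mother I^B i and summing P(type O): 1/2·1/4 + 1/2·1/2 = 3/8.
Similarly for Rh via the father's Rh distribution: P(Rh-) = 1/4.
Independent loci: 3/8 × 1/4 = 3/32.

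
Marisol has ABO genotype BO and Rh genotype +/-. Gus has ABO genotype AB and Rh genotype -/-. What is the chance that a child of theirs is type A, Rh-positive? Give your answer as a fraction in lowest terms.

1/8

ABO cross BO × AB → offspring phenotypes: 1/4 A, 1/2 B, 1/4 AB.
Rh cross +/- × -/- → 1/2 Rh+, 1/2 Rh-.
Independent loci: P(type A, Rh-positive) = 1/4 × 1/2 = 1/8.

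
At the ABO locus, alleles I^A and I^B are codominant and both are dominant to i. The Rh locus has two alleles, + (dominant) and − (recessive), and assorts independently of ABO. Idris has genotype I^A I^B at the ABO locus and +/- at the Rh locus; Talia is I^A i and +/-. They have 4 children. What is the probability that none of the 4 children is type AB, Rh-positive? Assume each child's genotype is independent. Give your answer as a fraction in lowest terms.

28561/65536

ABO cross I^A I^B × I^A i → 1/2 A, 1/4 B, 1/4 AB.
Rh cross +/- × +/- → 3/4 Rh+, 1/4 Rh-; so P(type AB, Rh-positive) = 1/4 × 3/4 = 3/16 per child.
P(not type AB, Rh-positive) = 13/16 for one child; (13/16)^4 = 28561/65536.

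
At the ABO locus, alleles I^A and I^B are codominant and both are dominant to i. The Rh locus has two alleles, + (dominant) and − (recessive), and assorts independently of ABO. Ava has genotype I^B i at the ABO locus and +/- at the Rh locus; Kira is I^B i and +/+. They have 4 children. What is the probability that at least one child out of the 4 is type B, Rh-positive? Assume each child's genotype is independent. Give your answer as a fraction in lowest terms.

255/256

ABO cross I^B i × I^B i → 1/4 O, 3/4 B.
Rh cross +/- × +/+ → 1 Rh+; so P(type B, Rh-positive) = 3/4 × 1 = 3/4 per child.
P(none) = (1/4)^4 = 1/256; P(at least one) = 1 − 1/256 = 255/256.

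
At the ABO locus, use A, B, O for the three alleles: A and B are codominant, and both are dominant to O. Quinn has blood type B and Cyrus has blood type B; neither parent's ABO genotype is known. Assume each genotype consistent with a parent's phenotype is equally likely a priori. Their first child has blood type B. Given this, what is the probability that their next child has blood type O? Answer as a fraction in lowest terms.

Possible genotypes: Quinn ∈ {BB, BO}; Cyrus ∈ {BB, BO}.
Weight each parental genotype pair by prior × P(type-B child):
  BB × BB: posterior weight 4/15; P(next child type O) = 0.
  BB × BO: posterior weight 4/15; P(next child type O) = 0.
  BO × BB: posterior weight 4/15; P(next child type O) = 0.
  BO × BO: posterior weight 1/5; P(next child type O) = 1/4.
Weighted sum = 1/20.

1/20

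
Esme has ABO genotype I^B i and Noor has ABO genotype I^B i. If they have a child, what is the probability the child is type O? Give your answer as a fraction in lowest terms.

1/4

ABO cross I^B i × I^B i → offspring phenotypes: 1/4 O, 3/4 B.
So P(type O) = 1/4.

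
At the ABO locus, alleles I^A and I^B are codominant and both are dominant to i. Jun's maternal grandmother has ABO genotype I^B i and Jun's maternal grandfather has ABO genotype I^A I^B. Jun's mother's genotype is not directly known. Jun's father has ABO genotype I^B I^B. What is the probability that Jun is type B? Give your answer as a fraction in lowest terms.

3/4

Jun's mother's ABO genotype from I^B i × I^A I^B: 1/4 I^A I^B, 1/4 I^A i, 1/4 I^B I^B, 1/4 I^B i.
Crossing each possibility with the father I^B I^B and summing P(type B): 1/4·1/2 + 1/4·1/2 + 1/4·1 + 1/4·1 = 3/4.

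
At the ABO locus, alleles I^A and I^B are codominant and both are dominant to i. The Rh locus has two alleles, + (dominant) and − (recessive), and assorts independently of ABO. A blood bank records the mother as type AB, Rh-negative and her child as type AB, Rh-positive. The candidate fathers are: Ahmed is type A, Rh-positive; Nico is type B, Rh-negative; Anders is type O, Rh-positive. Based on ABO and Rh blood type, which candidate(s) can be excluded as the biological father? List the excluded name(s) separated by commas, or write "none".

Nico, Anders

A candidate is excluded only if no genotype consistent with his phenotype could produce a type AB, Rh-positive child with a type AB, Rh-negative mother.
Nico (type B, Rh-): no genotype consistent with that phenotype can produce a type-AB Rh+ child with a type-AB mother.
Anders (type O, Rh+): no genotype consistent with that phenotype can produce a type-AB Rh+ child with a type-AB mother.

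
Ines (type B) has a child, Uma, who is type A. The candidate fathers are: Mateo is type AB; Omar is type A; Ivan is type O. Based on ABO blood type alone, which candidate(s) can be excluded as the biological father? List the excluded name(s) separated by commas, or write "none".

Ivan

A candidate is excluded only if no genotype consistent with his phenotype could produce a type A child with a type B mother.
Ivan (type O): no genotype consistent with that phenotype can produce a type-A child with a type-B mother.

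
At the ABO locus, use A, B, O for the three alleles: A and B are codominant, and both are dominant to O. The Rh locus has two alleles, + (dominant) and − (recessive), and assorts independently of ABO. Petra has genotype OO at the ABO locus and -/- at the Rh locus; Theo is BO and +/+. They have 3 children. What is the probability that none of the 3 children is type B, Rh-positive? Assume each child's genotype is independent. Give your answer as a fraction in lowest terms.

ABO cross OO × BO → 1/2 O, 1/2 B.
Rh cross -/- × +/+ → 1 Rh+; so P(type B, Rh-positive) = 1/2 × 1 = 1/2 per child.
P(not type B, Rh-positive) = 1/2 for one child; (1/2)^3 = 1/8.

1/8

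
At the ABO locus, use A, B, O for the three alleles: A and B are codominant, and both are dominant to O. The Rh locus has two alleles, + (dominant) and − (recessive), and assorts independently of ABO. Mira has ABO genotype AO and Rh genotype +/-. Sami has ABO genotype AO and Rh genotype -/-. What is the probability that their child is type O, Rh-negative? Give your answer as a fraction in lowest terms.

ABO cross AO × AO → offspring phenotypes: 1/4 O, 3/4 A.
Rh cross +/- × -/- → 1/2 Rh+, 1/2 Rh-.
Independent loci: P(type O, Rh-negative) = 1/4 × 1/2 = 1/8.

1/8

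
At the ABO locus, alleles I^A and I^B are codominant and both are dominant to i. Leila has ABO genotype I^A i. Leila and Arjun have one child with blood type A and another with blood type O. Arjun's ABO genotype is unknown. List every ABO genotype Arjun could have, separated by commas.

For each candidate genotype of Arjun, check whether crossing it with I^A i can produce every observed child phenotype.
  I^A I^A → possible child types {A} ✗
  I^A I^B → possible child types {A, B, AB} ✗
  I^A i → possible child types {O, A} ✓
  I^B I^B → possible child types {B, AB} ✗
  I^B i → possible child types {O, A, B, AB} ✓
  i i → possible child types {O, A} ✓

I^A i, I^B i, i i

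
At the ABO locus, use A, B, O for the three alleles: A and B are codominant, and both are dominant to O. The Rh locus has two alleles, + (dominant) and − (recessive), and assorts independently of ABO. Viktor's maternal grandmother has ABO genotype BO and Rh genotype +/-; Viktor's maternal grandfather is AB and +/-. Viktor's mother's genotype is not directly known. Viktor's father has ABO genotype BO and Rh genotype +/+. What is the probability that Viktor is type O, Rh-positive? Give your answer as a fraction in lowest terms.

Viktor's mother's ABO genotype from BO × AB: 1/4 AB, 1/4 AO, 1/4 BB, 1/4 BO.
Crossing each possibility with the father BO and summing P(type O): 1/4·0 + 1/4·1/4 + 1/4·0 + 1/4·1/4 = 1/8.
Similarly for Rh via the mother's Rh distribution: P(Rh+) = 1.
Independent loci: 1/8 × 1 = 1/8.

1/8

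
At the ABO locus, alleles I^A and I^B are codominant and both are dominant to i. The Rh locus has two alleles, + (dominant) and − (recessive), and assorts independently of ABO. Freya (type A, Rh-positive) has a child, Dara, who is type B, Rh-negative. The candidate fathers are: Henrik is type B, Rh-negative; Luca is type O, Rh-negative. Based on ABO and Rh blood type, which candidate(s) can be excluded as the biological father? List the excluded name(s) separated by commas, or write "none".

A candidate is excluded only if no genotype consistent with his phenotype could produce a type B, Rh-negative child with a type A, Rh-positive mother.
Luca (type O, Rh-): no genotype consistent with that phenotype can produce a type-B Rh- child with a type-A mother.

Luca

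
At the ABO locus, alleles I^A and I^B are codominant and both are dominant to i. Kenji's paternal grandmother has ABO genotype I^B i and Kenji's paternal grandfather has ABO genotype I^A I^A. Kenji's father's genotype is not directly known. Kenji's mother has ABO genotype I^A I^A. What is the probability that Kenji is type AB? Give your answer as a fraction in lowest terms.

1/4

Kenji's father's ABO genotype from I^B i × I^A I^A: 1/2 I^A I^B, 1/2 I^A i.
Crossing each possibility with the mother I^A I^A and summing P(type AB): 1/2·1/2 + 1/2·0 = 1/4.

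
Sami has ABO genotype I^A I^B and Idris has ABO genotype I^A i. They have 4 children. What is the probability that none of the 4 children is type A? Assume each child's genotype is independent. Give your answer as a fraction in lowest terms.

ABO cross I^A I^B × I^A i → 1/2 A, 1/4 B, 1/4 AB.
So P(type A) = 1/2 per child.
P(not type A) = 1/2 for one child; (1/2)^4 = 1/16.

1/16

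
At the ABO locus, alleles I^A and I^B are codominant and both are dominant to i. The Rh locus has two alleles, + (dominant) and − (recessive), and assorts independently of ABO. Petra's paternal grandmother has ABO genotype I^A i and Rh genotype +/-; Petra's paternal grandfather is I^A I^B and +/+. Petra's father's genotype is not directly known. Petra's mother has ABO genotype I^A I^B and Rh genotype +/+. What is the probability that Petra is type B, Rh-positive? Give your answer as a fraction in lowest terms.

1/4

Petra's father's ABO genotype from I^A i × I^A I^B: 1/4 I^A I^A, 1/4 I^A I^B, 1/4 I^A i, 1/4 I^B i.
Crossing each possibility with the mother I^A I^B and summing P(type B): 1/4·0 + 1/4·1/4 + 1/4·1/4 + 1/4·1/2 = 1/4.
Similarly for Rh via the father's Rh distribution: P(Rh+) = 1.
Independent loci: 1/4 × 1 = 1/4.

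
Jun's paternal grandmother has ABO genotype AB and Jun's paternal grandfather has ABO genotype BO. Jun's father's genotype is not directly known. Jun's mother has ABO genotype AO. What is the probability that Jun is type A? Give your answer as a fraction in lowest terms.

Jun's father's ABO genotype from AB × BO: 1/4 AB, 1/4 AO, 1/4 BB, 1/4 BO.
Crossing each possibility with the mother AO and summing P(type A): 1/4·1/2 + 1/4·3/4 + 1/4·0 + 1/4·1/4 = 3/8.

3/8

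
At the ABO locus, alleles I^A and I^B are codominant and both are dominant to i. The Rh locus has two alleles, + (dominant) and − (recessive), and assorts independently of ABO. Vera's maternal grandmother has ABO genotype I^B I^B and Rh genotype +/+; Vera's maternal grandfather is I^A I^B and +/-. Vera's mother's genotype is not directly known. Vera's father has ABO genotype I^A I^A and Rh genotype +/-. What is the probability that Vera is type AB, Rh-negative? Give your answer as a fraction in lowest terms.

Vera's mother's ABO genotype from I^B I^B × I^A I^B: 1/2 I^A I^B, 1/2 I^B I^B.
Crossing each possibility with the father I^A I^A and summing P(type AB): 1/2·1/2 + 1/2·1 = 3/4.
Similarly for Rh via the mother's Rh distribution: P(Rh-) = 1/8.
Independent loci: 3/4 × 1/8 = 3/32.

3/32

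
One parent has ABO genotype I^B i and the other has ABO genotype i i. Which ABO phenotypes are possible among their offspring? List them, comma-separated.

Gametes from I^B i × i i give offspring ABO genotypes I^B i, i i, i.e. phenotypes O, B.

O, B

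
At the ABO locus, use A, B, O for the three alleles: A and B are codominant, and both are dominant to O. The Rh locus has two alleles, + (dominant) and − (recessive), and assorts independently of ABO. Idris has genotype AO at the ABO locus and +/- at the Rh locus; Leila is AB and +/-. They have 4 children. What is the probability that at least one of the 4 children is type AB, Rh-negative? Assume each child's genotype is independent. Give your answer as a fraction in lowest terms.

ABO cross AO × AB → 1/2 A, 1/4 B, 1/4 AB.
Rh cross +/- × +/- → 3/4 Rh+, 1/4 Rh-; so P(type AB, Rh-negative) = 1/4 × 1/4 = 1/16 per child.
P(none) = (15/16)^4 = 50625/65536; P(at least one) = 1 − 50625/65536 = 14911/65536.

14911/65536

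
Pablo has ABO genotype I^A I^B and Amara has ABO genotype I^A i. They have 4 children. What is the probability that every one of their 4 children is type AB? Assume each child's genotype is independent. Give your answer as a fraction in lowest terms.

ABO cross I^A I^B × I^A i → 1/2 A, 1/4 B, 1/4 AB.
So P(type AB) = 1/4 per child.
All 4 independent: (1/4)^4 = 1/256.

1/256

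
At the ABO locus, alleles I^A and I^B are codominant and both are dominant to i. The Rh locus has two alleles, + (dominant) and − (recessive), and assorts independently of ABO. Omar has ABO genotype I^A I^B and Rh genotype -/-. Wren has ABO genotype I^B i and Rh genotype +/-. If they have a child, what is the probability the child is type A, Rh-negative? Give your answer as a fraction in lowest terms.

ABO cross I^A I^B × I^B i → offspring phenotypes: 1/4 A, 1/2 B, 1/4 AB.
Rh cross -/- × +/- → 1/2 Rh+, 1/2 Rh-.
Independent loci: P(type A, Rh-negative) = 1/4 × 1/2 = 1/8.

1/8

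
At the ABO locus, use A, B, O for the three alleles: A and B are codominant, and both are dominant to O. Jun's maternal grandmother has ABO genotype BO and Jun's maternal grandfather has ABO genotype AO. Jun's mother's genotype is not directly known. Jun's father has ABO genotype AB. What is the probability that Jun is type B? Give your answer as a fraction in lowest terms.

3/8

Jun's mother's ABO genotype from BO × AO: 1/4 AB, 1/4 AO, 1/4 BO, 1/4 OO.
Crossing each possibility with the father AB and summing P(type B): 1/4·1/4 + 1/4·1/4 + 1/4·1/2 + 1/4·1/2 = 3/8.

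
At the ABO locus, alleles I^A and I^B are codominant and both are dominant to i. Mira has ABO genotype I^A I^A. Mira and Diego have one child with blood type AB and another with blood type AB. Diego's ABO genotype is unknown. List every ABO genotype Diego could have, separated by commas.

I^A I^B, I^B I^B, I^B i

For each candidate genotype of Diego, check whether crossing it with I^A I^A can produce every observed child phenotype.
  I^A I^A → possible child types {A} ✗
  I^A I^B → possible child types {A, AB} ✓
  I^A i → possible child types {A} ✗
  I^B I^B → possible child types {AB} ✓
  I^B i → possible child types {A, AB} ✓
  i i → possible child types {A} ✗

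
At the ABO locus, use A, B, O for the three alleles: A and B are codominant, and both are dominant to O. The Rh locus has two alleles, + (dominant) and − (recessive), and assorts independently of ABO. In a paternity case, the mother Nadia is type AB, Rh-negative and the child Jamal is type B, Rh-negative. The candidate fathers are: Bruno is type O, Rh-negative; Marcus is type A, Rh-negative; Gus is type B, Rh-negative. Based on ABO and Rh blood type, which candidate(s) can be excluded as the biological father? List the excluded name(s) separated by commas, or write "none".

A candidate is excluded only if no genotype consistent with his phenotype could produce a type B, Rh-negative child with a type AB, Rh-negative mother.
Every candidate has at least one consistent genotype combination, so none can be excluded.

none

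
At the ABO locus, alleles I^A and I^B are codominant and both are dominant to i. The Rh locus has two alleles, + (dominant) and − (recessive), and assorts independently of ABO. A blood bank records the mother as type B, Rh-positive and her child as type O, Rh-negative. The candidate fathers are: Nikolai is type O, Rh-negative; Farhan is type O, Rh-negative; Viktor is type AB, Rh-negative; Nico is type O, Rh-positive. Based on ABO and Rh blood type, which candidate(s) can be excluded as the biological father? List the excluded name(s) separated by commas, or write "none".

Viktor

A candidate is excluded only if no genotype consistent with his phenotype could produce a type O, Rh-negative child with a type B, Rh-positive mother.
Viktor (type AB, Rh-): no genotype consistent with that phenotype can produce a type-O Rh- child with a type-B mother.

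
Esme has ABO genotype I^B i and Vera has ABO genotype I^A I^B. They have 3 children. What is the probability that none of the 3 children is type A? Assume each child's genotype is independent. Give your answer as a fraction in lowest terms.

ABO cross I^B i × I^A I^B → 1/4 A, 1/2 B, 1/4 AB.
So P(type A) = 1/4 per child.
P(not type A) = 3/4 for one child; (3/4)^3 = 27/64.

27/64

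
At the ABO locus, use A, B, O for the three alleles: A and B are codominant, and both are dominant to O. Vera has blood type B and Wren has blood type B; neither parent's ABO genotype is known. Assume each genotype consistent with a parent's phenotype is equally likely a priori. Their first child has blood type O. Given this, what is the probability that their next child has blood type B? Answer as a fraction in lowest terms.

3/4

Possible genotypes: Vera ∈ {BB, BO}; Wren ∈ {BB, BO}.
Weight each parental genotype pair by prior × P(type-O child):
  BO × BO: posterior weight 1; P(next child type B) = 3/4.
Weighted sum = 3/4.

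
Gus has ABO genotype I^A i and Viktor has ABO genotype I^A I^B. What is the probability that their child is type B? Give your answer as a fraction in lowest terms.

ABO cross I^A i × I^A I^B → offspring phenotypes: 1/2 A, 1/4 B, 1/4 AB.
So P(type B) = 1/4.

1/4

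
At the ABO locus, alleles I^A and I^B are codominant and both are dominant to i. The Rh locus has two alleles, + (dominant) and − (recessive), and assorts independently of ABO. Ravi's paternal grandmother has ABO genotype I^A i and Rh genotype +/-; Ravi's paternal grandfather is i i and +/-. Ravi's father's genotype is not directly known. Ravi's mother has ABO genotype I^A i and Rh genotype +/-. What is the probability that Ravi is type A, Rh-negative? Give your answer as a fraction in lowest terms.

Ravi's father's ABO genotype from I^A i × i i: 1/2 I^A i, 1/2 i i.
Crossing each possibility with the mother I^A i and summing P(type A): 1/2·3/4 + 1/2·1/2 = 5/8.
Similarly for Rh via the father's Rh distribution: P(Rh-) = 1/4.
Independent loci: 5/8 × 1/4 = 5/32.

5/32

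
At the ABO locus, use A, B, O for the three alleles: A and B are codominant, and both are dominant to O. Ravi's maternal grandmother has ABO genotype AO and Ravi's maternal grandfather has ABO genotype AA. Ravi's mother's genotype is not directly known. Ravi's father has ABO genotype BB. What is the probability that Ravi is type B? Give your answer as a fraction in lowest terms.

Ravi's mother's ABO genotype from AO × AA: 1/2 AA, 1/2 AO.
Crossing each possibility with the father BB and summing P(type B): 1/2·0 + 1/2·1/2 = 1/4.

1/4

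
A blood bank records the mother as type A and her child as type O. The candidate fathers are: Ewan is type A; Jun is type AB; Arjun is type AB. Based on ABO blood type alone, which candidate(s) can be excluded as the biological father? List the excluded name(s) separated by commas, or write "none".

Jun, Arjun

A candidate is excluded only if no genotype consistent with his phenotype could produce a type O child with a type A mother.
Jun (type AB): no genotype consistent with that phenotype can produce a type-O child with a type-A mother.
Arjun (type AB): no genotype consistent with that phenotype can produce a type-O child with a type-A mother.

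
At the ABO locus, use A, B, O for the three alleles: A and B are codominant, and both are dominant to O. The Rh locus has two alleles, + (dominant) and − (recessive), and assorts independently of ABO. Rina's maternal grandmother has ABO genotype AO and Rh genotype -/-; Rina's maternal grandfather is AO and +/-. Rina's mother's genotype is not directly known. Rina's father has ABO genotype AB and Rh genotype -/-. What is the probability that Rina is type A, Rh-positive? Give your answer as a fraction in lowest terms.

Rina's mother's ABO genotype from AO × AO: 1/4 AA, 1/2 AO, 1/4 OO.
Crossing each possibility with the father AB and summing P(type A): 1/4·1/2 + 1/2·1/2 + 1/4·1/2 = 1/2.
Similarly for Rh via the mother's Rh distribution: P(Rh+) = 1/4.
Independent loci: 1/2 × 1/4 = 1/8.

1/8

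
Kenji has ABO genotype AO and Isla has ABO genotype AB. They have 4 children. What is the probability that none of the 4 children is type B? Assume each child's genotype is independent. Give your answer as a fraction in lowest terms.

ABO cross AO × AB → 1/2 A, 1/4 B, 1/4 AB.
So P(type B) = 1/4 per child.
P(not type B) = 3/4 for one child; (3/4)^4 = 81/256.

81/256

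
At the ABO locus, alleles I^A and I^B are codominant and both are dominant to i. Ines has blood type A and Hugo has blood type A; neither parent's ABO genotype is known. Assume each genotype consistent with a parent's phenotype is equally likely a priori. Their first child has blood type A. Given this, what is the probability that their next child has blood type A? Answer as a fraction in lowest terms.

Possible genotypes: Ines ∈ {I^A I^A, I^A i}; Hugo ∈ {I^A I^A, I^A i}.
Weight each parental genotype pair by prior × P(type-A child):
  I^A I^A × I^A I^A: posterior weight 4/15; P(next child type A) = 1.
  I^A I^A × I^A i: posterior weight 4/15; P(next child type A) = 1.
  I^A i × I^A I^A: posterior weight 4/15; P(next child type A) = 1.
  I^A i × I^A i: posterior weight 1/5; P(next child type A) = 3/4.
Weighted sum = 19/20.

19/20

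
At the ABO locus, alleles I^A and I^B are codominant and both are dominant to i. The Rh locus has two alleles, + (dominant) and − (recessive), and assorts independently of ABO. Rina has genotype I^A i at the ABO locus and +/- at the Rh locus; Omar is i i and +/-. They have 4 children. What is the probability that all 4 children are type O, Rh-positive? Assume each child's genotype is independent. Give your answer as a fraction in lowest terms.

81/4096

ABO cross I^A i × i i → 1/2 O, 1/2 A.
Rh cross +/- × +/- → 3/4 Rh+, 1/4 Rh-; so P(type O, Rh-positive) = 1/2 × 3/4 = 3/8 per child.
All 4 independent: (3/8)^4 = 81/4096.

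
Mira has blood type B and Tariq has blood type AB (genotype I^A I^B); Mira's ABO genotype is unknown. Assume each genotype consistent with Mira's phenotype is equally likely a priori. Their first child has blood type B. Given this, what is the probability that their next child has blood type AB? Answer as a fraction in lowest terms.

3/8

Possible genotypes: Mira ∈ {I^B I^B, I^B i}; Tariq ∈ {I^A I^B}.
Weight each parental genotype pair by prior × P(type-B child):
  I^B I^B × I^A I^B: posterior weight 1/2; P(next child type AB) = 1/2.
  I^B i × I^A I^B: posterior weight 1/2; P(next child type AB) = 1/4.
Weighted sum = 3/8.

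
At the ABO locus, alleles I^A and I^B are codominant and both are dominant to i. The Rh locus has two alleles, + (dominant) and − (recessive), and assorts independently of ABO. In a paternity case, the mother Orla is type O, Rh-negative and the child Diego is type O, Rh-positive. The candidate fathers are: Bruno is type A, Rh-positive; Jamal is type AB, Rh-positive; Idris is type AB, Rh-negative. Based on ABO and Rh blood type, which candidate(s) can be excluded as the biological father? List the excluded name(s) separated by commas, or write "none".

Jamal, Idris

A candidate is excluded only if no genotype consistent with his phenotype could produce a type O, Rh-positive child with a type O, Rh-negative mother.
Jamal (type AB, Rh+): no genotype consistent with that phenotype can produce a type-O Rh+ child with a type-O mother.
Idris (type AB, Rh-): no genotype consistent with that phenotype can produce a type-O Rh+ child with a type-O mother.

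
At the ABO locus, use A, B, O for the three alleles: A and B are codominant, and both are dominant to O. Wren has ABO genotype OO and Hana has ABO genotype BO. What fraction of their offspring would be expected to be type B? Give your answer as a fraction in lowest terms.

1/2

ABO cross OO × BO → offspring phenotypes: 1/2 O, 1/2 B.
So P(type B) = 1/2.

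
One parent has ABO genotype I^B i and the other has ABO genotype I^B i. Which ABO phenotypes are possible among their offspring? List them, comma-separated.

O, B

Gametes from I^B i × I^B i give offspring ABO genotypes I^B I^B, I^B i, i i, i.e. phenotypes O, B.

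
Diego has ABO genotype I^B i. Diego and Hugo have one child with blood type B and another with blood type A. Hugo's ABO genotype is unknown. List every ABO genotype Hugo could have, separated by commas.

For each candidate genotype of Hugo, check whether crossing it with I^B i can produce every observed child phenotype.
  I^A I^A → possible child types {A, AB} ✗
  I^A I^B → possible child types {A, B, AB} ✓
  I^A i → possible child types {O, A, B, AB} ✓
  I^B I^B → possible child types {B} ✗
  I^B i → possible child types {O, B} ✗
  i i → possible child types {O, B} ✗

I^A I^B, I^A i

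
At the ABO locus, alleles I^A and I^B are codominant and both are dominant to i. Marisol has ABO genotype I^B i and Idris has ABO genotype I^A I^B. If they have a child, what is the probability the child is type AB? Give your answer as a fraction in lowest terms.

1/4

ABO cross I^B i × I^A I^B → offspring phenotypes: 1/4 A, 1/2 B, 1/4 AB.
So P(type AB) = 1/4.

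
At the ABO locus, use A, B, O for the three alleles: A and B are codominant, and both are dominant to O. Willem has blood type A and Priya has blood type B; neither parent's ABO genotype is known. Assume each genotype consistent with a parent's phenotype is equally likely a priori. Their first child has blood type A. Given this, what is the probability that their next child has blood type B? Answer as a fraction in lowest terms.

1/12

Possible genotypes: Willem ∈ {AA, AO}; Priya ∈ {BB, BO}.
Weight each parental genotype pair by prior × P(type-A child):
  AA × BO: posterior weight 2/3; P(next child type B) = 0.
  AO × BO: posterior weight 1/3; P(next child type B) = 1/4.
Weighted sum = 1/12.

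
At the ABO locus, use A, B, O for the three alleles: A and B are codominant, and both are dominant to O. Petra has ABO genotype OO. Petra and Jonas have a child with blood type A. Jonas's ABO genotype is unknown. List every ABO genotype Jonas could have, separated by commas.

For each candidate genotype of Jonas, check whether crossing it with OO can produce every observed child phenotype.
  AA → possible child types {A} ✓
  AB → possible child types {A, B} ✓
  AO → possible child types {O, A} ✓
  BB → possible child types {B} ✗
  BO → possible child types {O, B} ✗
  OO → possible child types {O} ✗

AA, AB, AO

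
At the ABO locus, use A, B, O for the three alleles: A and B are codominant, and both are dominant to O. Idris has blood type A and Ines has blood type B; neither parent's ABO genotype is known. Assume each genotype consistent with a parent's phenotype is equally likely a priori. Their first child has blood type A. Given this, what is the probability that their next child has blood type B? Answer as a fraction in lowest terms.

1/12

Possible genotypes: Idris ∈ {AA, AO}; Ines ∈ {BB, BO}.
Weight each parental genotype pair by prior × P(type-A child):
  AA × BO: posterior weight 2/3; P(next child type B) = 0.
  AO × BO: posterior weight 1/3; P(next child type B) = 1/4.
Weighted sum = 1/12.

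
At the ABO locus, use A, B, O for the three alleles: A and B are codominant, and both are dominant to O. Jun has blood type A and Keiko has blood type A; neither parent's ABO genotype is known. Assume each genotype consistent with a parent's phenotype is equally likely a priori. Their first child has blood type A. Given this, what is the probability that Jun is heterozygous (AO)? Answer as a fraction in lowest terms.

7/15

Possible genotypes: Jun ∈ {AA, AO}; Keiko ∈ {AA, AO}.
Weight each parental genotype pair by prior × P(type-A child):
  AA × AA: posterior weight 4/15.
  AA × AO: posterior weight 4/15.
  AO × AA: posterior weight 4/15.
  AO × AO: posterior weight 1/5.
Sum the posterior weight over pairs where Jun is AO: 7/15.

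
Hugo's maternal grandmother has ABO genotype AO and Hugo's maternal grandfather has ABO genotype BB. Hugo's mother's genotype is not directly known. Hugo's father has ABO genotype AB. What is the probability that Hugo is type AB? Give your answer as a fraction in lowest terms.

Hugo's mother's ABO genotype from AO × BB: 1/2 AB, 1/2 BO.
Crossing each possibility with the father AB and summing P(type AB): 1/2·1/2 + 1/2·1/4 = 3/8.

3/8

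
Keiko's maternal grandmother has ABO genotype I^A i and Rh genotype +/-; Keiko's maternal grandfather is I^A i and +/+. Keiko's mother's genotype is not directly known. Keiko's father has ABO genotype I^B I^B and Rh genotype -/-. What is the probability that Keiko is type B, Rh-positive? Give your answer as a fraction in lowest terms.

3/8

Keiko's mother's ABO genotype from I^A i × I^A i: 1/4 I^A I^A, 1/2 I^A i, 1/4 i i.
Crossing each possibility with the father I^B I^B and summing P(type B): 1/4·0 + 1/2·1/2 + 1/4·1 = 1/2.
Similarly for Rh via the mother's Rh distribution: P(Rh+) = 3/4.
Independent loci: 1/2 × 3/4 = 3/8.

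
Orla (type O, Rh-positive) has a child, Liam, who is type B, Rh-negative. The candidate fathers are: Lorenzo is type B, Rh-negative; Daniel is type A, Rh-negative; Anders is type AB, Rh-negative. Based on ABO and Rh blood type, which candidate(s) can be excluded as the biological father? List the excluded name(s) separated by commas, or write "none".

Daniel

A candidate is excluded only if no genotype consistent with his phenotype could produce a type B, Rh-negative child with a type O, Rh-positive mother.
Daniel (type A, Rh-): no genotype consistent with that phenotype can produce a type-B Rh- child with a type-O mother.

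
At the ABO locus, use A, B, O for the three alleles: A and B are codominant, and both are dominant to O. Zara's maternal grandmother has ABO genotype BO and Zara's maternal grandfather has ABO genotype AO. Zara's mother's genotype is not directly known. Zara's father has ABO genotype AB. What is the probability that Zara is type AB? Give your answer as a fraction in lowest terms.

Zara's mother's ABO genotype from BO × AO: 1/4 AB, 1/4 AO, 1/4 BO, 1/4 OO.
Crossing each possibility with the father AB and summing P(type AB): 1/4·1/2 + 1/4·1/4 + 1/4·1/4 + 1/4·0 = 1/4.

1/4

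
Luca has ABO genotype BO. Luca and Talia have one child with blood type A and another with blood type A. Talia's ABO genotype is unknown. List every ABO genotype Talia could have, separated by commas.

For each candidate genotype of Talia, check whether crossing it with BO can produce every observed child phenotype.
  AA → possible child types {A, AB} ✓
  AB → possible child types {A, B, AB} ✓
  AO → possible child types {O, A, B, AB} ✓
  BB → possible child types {B} ✗
  BO → possible child types {O, B} ✗
  OO → possible child types {O, B} ✗

AA, AB, AO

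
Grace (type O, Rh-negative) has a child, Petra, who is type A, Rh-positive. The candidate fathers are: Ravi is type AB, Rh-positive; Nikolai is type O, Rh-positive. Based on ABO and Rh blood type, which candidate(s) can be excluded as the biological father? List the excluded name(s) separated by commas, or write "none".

Nikolai

A candidate is excluded only if no genotype consistent with his phenotype could produce a type A, Rh-positive child with a type O, Rh-negative mother.
Nikolai (type O, Rh+): no genotype consistent with that phenotype can produce a type-A Rh+ child with a type-O mother.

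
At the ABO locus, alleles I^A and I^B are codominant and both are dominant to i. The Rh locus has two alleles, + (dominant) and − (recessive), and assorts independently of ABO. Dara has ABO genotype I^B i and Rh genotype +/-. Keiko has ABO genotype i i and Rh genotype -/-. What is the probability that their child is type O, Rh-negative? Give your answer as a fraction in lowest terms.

ABO cross I^B i × i i → offspring phenotypes: 1/2 O, 1/2 B.
Rh cross +/- × -/- → 1/2 Rh+, 1/2 Rh-.
Independent loci: P(type O, Rh-negative) = 1/2 × 1/2 = 1/4.

1/4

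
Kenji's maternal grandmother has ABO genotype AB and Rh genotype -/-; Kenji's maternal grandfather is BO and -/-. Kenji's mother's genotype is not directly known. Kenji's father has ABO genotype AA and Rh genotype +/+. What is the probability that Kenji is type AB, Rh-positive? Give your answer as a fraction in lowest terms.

1/2

Kenji's mother's ABO genotype from AB × BO: 1/4 AB, 1/4 AO, 1/4 BB, 1/4 BO.
Crossing each possibility with the father AA and summing P(type AB): 1/4·1/2 + 1/4·0 + 1/4·1 + 1/4·1/2 = 1/2.
Similarly for Rh via the mother's Rh distribution: P(Rh+) = 1.
Independent loci: 1/2 × 1 = 1/2.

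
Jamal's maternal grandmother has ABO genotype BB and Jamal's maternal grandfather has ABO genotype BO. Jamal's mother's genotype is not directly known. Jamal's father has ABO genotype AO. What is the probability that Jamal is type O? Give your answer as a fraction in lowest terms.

1/8

Jamal's mother's ABO genotype from BB × BO: 1/2 BB, 1/2 BO.
Crossing each possibility with the father AO and summing P(type O): 1/2·0 + 1/2·1/4 = 1/8.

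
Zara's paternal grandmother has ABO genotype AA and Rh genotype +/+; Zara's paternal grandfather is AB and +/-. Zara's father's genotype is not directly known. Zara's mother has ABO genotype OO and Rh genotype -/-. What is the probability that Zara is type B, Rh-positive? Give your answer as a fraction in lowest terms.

3/16

Zara's father's ABO genotype from AA × AB: 1/2 AA, 1/2 AB.
Crossing each possibility with the mother OO and summing P(type B): 1/2·0 + 1/2·1/2 = 1/4.
Similarly for Rh via the father's Rh distribution: P(Rh+) = 3/4.
Independent loci: 1/4 × 3/4 = 3/16.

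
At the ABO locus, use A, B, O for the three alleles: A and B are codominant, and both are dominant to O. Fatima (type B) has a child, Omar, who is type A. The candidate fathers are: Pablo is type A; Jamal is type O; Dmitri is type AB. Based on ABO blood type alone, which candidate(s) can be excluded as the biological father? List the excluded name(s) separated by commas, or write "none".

Jamal

A candidate is excluded only if no genotype consistent with his phenotype could produce a type A child with a type B mother.
Jamal (type O): no genotype consistent with that phenotype can produce a type-A child with a type-B mother.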